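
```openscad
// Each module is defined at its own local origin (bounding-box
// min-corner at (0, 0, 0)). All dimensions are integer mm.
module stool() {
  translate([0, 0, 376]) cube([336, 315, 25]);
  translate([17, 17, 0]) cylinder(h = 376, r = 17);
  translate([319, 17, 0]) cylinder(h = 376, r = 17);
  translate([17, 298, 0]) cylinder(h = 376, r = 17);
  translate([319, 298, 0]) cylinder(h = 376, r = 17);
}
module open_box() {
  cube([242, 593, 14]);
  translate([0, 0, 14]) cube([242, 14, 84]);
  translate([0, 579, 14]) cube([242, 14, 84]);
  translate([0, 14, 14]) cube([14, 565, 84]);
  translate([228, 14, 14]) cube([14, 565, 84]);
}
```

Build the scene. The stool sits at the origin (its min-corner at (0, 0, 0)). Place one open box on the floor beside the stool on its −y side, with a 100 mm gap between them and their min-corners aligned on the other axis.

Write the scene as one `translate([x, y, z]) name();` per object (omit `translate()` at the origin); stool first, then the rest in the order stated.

stool();
translate([0, -693, 0]) open_box();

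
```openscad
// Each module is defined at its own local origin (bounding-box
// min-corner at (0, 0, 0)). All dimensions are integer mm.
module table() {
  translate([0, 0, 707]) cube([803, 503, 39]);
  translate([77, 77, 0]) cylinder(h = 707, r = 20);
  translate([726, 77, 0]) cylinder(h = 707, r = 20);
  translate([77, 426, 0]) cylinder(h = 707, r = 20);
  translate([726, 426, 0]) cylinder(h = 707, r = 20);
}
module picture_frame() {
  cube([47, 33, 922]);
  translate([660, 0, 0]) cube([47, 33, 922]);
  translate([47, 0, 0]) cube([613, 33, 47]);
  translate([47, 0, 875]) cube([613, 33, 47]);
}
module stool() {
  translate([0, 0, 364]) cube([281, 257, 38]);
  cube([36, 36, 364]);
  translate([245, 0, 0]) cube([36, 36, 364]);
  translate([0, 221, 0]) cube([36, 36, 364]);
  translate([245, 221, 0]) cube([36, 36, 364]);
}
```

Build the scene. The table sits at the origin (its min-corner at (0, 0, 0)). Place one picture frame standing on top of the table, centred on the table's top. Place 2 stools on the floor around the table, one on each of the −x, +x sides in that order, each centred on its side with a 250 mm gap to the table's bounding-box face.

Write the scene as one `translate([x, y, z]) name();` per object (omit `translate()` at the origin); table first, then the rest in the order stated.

table();
translate([48, 235, 746]) picture_frame();
translate([-531, 123, 0]) stool();
translate([1053, 123, 0]) stool();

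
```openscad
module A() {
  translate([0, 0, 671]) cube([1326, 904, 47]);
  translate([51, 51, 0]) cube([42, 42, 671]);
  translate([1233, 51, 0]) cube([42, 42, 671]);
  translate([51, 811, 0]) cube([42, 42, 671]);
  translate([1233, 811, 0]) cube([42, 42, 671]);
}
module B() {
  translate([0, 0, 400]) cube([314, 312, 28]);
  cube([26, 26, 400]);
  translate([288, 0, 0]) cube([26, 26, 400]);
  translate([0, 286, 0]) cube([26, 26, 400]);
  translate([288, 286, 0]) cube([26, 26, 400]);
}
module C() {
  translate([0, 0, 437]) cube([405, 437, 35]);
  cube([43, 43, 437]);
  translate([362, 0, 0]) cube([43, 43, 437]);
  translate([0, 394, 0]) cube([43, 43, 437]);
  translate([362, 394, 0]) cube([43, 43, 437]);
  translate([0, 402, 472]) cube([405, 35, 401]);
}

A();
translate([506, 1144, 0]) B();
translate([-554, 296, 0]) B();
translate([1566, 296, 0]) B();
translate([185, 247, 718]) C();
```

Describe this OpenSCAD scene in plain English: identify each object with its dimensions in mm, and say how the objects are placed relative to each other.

A is a table: top 1326 mm (x) × 904 mm (y), 47 mm thick, upper face at z = 718 mm, on four 42×42 mm square legs, each inset 51 mm from the nearest pair of top edges, running from z = 0 to the bottom of the top.

B is a simple wooden stool: a rectangular seat 314 mm (x) by 312 mm (y), 28 mm thick, top face at z = 428 mm, on four square legs, each 26×26 mm in cross-section. The legs rest on z = 0, each flush with a corner of the seat.

C is a chair: 405×437 mm seat, 35 mm thick, top at z = 472 mm, on four 43 mm square corner legs flush with the seat edges. A 35 mm thick backrest slab spans the full seat width, extending 401 mm above the seat top, its back face flush with the seat's +y edge.

Three stools sit around the table at the +y, −x, +x sides. The chair is on top of the table.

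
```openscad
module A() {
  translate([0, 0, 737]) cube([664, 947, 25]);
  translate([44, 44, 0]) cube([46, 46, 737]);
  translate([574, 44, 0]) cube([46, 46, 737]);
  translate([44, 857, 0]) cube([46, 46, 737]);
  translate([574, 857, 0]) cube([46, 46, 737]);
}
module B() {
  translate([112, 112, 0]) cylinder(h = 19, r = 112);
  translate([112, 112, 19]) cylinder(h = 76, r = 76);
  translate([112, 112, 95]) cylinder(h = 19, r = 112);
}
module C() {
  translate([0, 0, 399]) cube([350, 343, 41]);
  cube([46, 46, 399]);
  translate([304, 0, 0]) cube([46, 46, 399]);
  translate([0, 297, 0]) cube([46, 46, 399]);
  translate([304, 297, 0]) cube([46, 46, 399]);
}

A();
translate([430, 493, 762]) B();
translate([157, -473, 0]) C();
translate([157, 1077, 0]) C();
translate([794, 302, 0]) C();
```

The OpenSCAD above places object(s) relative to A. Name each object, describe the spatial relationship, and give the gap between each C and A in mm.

Each stool's nearest face is 130 mm from the table's bounding box.

A is a table. B is a spool. C is a stool. The spool is on top of the table. Three stools sit around the table at the −y, +y, +x sides. The gap between each stool and the table is 130 mm.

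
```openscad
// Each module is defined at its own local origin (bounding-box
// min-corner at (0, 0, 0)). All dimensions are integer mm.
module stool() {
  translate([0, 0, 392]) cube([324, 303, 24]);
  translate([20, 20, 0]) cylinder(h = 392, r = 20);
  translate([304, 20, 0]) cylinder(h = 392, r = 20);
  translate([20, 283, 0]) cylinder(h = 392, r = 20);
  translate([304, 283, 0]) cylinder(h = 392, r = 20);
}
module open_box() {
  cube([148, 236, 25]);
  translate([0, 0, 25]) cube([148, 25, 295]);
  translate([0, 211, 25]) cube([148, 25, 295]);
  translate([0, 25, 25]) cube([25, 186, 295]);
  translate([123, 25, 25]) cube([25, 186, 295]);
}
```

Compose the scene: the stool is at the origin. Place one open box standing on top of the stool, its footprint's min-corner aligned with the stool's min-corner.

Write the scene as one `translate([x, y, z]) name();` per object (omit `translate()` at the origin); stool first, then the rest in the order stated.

stool();
translate([0, 0, 416]) open_box();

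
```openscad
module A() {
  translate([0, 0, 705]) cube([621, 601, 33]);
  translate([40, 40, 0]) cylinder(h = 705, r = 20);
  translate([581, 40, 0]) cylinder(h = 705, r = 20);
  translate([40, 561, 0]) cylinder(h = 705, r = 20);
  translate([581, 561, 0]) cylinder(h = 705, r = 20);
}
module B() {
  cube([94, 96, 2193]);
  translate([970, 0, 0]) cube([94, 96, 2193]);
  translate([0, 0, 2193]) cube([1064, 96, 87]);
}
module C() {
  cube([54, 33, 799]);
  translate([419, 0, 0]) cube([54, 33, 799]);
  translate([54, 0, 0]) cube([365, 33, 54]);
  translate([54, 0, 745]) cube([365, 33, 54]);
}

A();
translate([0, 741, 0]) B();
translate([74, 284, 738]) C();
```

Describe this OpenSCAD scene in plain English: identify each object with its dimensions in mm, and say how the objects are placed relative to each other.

A is a rectangular dining table. The top is 621×601×33 mm with its upper surface at z = 738 mm. It stands on four round legs of 40 mm diameter, each leg's bounding box inset 20 mm from the nearest pair of top edges, running from the floor to the underside of the top.

B is a rectangular door frame: two vertical jambs of 94×96 mm section, 2193 mm tall, with a clear opening 876 mm wide between their inner faces. A header 87 mm tall and 96 mm deep lies on top of the jambs and spans the full outside width.

C is a rectangular picture frame lying in the x–z plane (depth along y). The opening is 365 mm wide (x) by 691 mm tall (z), surrounded by a border 54 mm wide on all four sides. The frame is 33 mm deep and is made of two full-height vertical stiles with two horizontal rails fitted between them.

The door frame is on the floor beside the table on its +y side. The picture frame is on top of the table, centred.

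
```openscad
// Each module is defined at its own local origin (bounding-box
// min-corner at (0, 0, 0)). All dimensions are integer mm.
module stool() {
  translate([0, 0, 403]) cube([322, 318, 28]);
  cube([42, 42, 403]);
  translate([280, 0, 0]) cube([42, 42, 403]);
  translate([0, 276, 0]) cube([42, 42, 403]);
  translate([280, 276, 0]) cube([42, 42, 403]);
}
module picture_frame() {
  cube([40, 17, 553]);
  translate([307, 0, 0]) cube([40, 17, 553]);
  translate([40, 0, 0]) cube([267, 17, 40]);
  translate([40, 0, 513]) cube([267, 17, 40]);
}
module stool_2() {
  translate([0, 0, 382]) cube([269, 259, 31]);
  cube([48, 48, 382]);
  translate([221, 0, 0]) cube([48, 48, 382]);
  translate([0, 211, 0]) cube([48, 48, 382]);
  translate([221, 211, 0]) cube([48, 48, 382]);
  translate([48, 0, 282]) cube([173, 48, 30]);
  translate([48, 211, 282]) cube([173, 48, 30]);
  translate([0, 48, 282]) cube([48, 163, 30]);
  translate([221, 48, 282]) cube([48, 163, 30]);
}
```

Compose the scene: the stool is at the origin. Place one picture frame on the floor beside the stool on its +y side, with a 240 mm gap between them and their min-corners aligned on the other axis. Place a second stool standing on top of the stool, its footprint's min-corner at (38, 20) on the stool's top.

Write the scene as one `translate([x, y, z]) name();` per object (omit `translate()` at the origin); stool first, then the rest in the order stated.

stool();
translate([0, 558, 0]) picture_frame();
translate([38, 20, 431]) stool_2();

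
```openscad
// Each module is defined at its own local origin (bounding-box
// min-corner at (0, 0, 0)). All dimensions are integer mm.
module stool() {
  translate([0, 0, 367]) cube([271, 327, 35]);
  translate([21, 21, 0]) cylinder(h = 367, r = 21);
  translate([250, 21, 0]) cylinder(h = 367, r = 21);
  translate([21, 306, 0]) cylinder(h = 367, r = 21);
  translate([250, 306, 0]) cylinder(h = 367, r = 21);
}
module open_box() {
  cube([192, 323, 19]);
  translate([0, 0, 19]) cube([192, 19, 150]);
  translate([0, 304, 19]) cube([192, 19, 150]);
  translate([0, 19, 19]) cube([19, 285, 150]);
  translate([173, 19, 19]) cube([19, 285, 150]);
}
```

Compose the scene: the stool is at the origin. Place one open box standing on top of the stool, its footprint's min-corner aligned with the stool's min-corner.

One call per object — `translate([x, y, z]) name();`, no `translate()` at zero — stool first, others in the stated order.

stool();
translate([0, 0, 402]) open_box();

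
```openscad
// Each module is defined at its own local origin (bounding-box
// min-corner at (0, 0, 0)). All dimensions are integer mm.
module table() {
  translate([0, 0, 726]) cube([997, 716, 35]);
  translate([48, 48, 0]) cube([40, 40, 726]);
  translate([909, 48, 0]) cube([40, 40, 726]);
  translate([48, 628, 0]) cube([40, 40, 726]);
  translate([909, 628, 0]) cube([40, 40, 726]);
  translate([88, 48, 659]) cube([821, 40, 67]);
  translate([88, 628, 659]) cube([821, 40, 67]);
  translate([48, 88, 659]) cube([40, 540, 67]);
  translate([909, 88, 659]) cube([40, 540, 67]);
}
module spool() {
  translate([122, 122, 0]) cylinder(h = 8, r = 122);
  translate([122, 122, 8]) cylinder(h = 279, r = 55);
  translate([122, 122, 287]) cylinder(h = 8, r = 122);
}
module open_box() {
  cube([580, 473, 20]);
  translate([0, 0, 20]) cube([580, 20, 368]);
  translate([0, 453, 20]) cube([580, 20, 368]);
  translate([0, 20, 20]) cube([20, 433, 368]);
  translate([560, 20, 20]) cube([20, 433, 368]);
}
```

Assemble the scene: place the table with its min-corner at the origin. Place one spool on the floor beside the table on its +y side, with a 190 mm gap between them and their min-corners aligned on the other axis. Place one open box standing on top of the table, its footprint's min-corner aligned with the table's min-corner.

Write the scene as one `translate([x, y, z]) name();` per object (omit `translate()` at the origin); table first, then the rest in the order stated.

table();
translate([0, 906, 0]) spool();
translate([0, 0, 761]) open_box();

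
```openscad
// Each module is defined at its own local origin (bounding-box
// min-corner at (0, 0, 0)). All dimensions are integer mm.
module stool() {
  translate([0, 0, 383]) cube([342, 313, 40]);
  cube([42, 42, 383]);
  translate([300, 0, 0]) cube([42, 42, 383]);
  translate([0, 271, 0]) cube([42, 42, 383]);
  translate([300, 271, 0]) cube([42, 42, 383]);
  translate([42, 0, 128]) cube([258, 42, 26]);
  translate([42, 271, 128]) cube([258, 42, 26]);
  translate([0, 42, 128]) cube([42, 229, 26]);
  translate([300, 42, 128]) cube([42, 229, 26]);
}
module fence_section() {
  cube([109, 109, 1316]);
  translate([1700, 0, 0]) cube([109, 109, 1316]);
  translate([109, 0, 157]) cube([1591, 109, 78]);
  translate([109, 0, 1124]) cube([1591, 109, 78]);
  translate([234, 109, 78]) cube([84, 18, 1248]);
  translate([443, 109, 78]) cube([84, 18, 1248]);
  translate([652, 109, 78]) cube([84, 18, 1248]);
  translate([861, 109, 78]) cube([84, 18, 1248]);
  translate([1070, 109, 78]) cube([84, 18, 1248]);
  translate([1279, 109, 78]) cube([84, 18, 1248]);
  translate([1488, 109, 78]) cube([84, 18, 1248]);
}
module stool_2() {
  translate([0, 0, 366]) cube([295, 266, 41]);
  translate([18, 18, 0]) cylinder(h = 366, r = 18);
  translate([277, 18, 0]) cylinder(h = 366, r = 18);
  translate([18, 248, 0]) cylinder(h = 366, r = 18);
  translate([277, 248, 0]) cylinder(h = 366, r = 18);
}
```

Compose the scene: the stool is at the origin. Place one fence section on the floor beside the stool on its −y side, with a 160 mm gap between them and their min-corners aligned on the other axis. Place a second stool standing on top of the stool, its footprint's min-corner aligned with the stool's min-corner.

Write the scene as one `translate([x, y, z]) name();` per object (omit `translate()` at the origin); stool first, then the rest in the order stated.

stool();
translate([0, -287, 0]) fence_section();
translate([0, 0, 423]) stool_2();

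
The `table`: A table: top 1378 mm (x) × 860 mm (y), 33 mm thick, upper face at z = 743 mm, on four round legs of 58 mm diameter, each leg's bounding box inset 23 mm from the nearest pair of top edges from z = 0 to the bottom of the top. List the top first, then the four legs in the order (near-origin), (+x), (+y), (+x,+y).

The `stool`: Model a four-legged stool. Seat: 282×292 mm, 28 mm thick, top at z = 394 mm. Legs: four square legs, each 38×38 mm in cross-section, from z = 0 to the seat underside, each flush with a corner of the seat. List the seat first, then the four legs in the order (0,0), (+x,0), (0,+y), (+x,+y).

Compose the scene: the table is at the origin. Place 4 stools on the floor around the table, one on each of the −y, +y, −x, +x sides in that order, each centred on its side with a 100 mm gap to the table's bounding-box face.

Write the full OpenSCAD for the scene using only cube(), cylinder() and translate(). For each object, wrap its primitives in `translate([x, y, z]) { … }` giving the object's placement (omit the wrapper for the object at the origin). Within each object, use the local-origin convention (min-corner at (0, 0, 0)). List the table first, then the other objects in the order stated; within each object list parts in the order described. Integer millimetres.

translate([0, 0, 710]) cube([1378, 860, 33]);
translate([52, 52, 0]) cylinder(h = 710, r = 29);
translate([1326, 52, 0]) cylinder(h = 710, r = 29);
translate([52, 808, 0]) cylinder(h = 710, r = 29);
translate([1326, 808, 0]) cylinder(h = 710, r = 29);
translate([548, -392, 0]) {
  translate([0, 0, 366]) cube([282, 292, 28]);
  cube([38, 38, 366]);
  translate([244, 0, 0]) cube([38, 38, 366]);
  translate([0, 254, 0]) cube([38, 38, 366]);
  translate([244, 254, 0]) cube([38, 38, 366]);
}
translate([548, 960, 0]) {
  translate([0, 0, 366]) cube([282, 292, 28]);
  cube([38, 38, 366]);
  translate([244, 0, 0]) cube([38, 38, 366]);
  translate([0, 254, 0]) cube([38, 38, 366]);
  translate([244, 254, 0]) cube([38, 38, 366]);
}
translate([-382, 284, 0]) {
  translate([0, 0, 366]) cube([282, 292, 28]);
  cube([38, 38, 366]);
  translate([244, 0, 0]) cube([38, 38, 366]);
  translate([0, 254, 0]) cube([38, 38, 366]);
  translate([244, 254, 0]) cube([38, 38, 366]);
}
translate([1478, 284, 0]) {
  translate([0, 0, 366]) cube([282, 292, 28]);
  cube([38, 38, 366]);
  translate([244, 0, 0]) cube([38, 38, 366]);
  translate([0, 254, 0]) cube([38, 38, 366]);
  translate([244, 254, 0]) cube([38, 38, 366]);
}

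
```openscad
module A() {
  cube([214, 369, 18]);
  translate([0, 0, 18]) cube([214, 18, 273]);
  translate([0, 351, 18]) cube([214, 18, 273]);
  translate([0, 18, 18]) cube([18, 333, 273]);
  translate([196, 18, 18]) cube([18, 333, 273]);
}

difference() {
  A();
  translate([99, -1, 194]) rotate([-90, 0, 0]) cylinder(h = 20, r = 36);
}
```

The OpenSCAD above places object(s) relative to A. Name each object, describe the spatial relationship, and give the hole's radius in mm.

The subtracted cylinder has r = 36 mm.

A is an open box. The open box has a circular hole through its front wall. The hole's radius is 36 mm.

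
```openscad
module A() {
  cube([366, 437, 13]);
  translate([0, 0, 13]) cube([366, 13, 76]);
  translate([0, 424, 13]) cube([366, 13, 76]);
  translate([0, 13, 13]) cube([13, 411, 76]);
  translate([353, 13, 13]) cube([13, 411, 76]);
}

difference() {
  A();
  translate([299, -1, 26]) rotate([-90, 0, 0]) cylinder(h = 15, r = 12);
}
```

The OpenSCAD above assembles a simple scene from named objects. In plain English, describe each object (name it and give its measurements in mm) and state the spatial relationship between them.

A is an open storage box with external size 366×437×89 mm and wall thickness 13 mm (the base is also 13 mm thick). The base covers the whole footprint; the four walls stand on the base, with the y-facing walls full-width and the x-facing walls fitting between their inner faces.

The open box has a circular hole of radius 12 mm through its front wall, centred at (x = 299, z = 26).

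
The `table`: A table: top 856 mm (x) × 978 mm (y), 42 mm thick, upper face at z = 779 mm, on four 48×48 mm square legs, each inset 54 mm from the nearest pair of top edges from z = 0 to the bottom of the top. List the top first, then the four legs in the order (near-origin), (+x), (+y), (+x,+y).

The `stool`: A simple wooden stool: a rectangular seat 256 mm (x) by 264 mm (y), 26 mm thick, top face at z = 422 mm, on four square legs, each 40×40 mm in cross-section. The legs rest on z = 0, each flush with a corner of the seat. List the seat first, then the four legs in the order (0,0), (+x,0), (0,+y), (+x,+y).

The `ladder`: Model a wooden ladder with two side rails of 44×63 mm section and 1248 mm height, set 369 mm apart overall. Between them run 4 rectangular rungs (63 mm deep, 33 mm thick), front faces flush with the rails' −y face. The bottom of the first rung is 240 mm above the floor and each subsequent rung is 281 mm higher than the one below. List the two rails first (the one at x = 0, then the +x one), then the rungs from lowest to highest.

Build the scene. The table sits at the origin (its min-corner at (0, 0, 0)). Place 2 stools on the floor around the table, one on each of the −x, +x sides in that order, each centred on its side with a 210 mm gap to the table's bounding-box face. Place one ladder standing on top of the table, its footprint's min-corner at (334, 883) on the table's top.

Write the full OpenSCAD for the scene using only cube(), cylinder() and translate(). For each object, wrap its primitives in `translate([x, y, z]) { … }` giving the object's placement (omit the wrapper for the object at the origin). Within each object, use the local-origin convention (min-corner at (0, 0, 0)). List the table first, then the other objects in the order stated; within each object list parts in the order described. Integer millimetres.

translate([0, 0, 737]) cube([856, 978, 42]);
translate([54, 54, 0]) cube([48, 48, 737]);
translate([754, 54, 0]) cube([48, 48, 737]);
translate([54, 876, 0]) cube([48, 48, 737]);
translate([754, 876, 0]) cube([48, 48, 737]);
translate([-466, 357, 0]) {
  translate([0, 0, 396]) cube([256, 264, 26]);
  cube([40, 40, 396]);
  translate([216, 0, 0]) cube([40, 40, 396]);
  translate([0, 224, 0]) cube([40, 40, 396]);
  translate([216, 224, 0]) cube([40, 40, 396]);
}
translate([1066, 357, 0]) {
  translate([0, 0, 396]) cube([256, 264, 26]);
  cube([40, 40, 396]);
  translate([216, 0, 0]) cube([40, 40, 396]);
  translate([0, 224, 0]) cube([40, 40, 396]);
  translate([216, 224, 0]) cube([40, 40, 396]);
}
translate([334, 883, 779]) {
  cube([44, 63, 1248]);
  translate([325, 0, 0]) cube([44, 63, 1248]);
  translate([44, 0, 240]) cube([281, 63, 33]);
  translate([44, 0, 521]) cube([281, 63, 33]);
  translate([44, 0, 802]) cube([281, 63, 33]);
  translate([44, 0, 1083]) cube([281, 63, 33]);
}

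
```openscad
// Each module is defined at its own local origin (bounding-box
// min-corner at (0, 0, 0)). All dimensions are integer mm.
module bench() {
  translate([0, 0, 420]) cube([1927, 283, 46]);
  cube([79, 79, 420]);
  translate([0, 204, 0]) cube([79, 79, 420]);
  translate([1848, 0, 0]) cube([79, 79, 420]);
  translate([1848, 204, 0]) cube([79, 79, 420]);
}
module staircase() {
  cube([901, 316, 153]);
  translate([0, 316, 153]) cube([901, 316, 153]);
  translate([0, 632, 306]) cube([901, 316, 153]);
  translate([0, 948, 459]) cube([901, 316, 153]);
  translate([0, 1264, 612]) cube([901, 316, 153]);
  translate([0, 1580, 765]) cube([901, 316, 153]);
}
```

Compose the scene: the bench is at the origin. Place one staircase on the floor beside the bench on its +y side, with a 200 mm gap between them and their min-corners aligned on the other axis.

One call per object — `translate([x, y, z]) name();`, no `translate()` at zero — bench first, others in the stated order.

bench();
translate([0, 483, 0]) staircase();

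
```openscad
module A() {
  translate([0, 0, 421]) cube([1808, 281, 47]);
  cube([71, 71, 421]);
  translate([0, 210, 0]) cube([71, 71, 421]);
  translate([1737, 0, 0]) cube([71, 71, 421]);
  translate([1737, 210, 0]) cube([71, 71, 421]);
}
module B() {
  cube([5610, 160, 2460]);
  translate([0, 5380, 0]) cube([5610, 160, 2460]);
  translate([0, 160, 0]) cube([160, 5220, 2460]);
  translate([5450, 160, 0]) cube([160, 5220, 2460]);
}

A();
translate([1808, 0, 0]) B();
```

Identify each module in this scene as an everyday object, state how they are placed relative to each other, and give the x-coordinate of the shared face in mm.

A is a bench. B is a house frame. The house frame is against the bench's +x side, with their −y faces flush. The x-coordinate of the shared face is 1808 mm.

The bench's +x face and the house frame's −x face are both at x = 1808 mm.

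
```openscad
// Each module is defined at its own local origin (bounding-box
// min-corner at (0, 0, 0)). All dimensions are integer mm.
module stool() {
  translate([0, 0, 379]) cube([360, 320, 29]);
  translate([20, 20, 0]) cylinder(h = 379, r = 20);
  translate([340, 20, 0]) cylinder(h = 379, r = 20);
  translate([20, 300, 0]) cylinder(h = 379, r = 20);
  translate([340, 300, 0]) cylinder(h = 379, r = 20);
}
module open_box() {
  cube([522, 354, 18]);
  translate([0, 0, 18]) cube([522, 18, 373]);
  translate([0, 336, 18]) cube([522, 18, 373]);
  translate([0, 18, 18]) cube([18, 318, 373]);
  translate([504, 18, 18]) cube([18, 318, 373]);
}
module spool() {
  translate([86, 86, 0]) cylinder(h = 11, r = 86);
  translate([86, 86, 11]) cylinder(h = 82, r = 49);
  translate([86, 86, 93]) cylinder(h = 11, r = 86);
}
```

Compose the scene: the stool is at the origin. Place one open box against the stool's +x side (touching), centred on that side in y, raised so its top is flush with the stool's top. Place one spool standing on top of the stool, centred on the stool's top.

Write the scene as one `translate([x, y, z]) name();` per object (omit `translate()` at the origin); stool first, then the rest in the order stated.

stool();
translate([360, -17, 17]) open_box();
translate([94, 74, 408]) spool();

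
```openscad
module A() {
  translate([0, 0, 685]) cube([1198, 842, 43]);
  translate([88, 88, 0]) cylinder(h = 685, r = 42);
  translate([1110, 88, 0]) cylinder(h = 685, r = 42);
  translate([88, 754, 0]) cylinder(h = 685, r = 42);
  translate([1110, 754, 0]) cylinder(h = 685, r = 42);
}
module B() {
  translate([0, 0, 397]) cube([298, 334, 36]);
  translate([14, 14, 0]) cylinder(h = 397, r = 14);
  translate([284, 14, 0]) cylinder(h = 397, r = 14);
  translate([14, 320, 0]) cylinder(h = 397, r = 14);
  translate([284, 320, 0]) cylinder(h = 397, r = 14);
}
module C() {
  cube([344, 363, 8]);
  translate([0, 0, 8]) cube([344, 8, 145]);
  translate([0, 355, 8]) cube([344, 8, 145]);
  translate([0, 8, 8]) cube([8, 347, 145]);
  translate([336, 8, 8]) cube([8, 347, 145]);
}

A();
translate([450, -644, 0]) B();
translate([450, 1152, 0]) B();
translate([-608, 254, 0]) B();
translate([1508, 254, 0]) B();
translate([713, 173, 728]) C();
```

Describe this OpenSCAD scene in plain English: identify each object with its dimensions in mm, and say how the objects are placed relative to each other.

A is a rectangular dining table. The top is 1198×842×43 mm with its upper surface at z = 728 mm. It stands on four round legs of 84 mm diameter, each leg's bounding box inset 46 mm from the nearest pair of top edges, running from the floor to the underside of the top.

B is a simple wooden stool: a rectangular seat 298 mm (x) by 334 mm (y), 36 mm thick, top face at z = 433 mm, on four round legs, each 28 mm in diameter. The legs rest on z = 0, each leg's axis is inset half a diameter from the nearest pair of seat edges (so the leg's bounding box is flush with the corner).

C is an open storage box with external size 344×363×153 mm and wall thickness 8 mm (the base is also 8 mm thick). The base covers the whole footprint; the four walls stand on the base, with the y-facing walls full-width and the x-facing walls fitting between their inner faces.

Four stools sit around the table at the −y, +y, −x, +x sides. The open box is on top of the table.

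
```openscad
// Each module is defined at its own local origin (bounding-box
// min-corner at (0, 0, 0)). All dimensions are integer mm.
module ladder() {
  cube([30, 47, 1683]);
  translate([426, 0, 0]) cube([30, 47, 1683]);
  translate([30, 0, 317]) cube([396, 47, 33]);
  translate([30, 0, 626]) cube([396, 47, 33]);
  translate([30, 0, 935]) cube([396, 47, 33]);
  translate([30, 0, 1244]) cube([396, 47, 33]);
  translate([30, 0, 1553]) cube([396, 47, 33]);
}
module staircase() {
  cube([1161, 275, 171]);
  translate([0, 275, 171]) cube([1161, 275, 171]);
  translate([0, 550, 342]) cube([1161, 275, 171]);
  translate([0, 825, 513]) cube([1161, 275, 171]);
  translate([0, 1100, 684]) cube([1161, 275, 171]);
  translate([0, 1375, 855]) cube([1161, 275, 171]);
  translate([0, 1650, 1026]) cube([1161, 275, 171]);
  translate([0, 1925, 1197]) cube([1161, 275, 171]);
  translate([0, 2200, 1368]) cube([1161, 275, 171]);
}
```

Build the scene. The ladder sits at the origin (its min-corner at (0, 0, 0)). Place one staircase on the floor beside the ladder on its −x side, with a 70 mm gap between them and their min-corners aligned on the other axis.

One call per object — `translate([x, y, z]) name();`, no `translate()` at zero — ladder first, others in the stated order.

ladder();
translate([-1231, 0, 0]) staircase();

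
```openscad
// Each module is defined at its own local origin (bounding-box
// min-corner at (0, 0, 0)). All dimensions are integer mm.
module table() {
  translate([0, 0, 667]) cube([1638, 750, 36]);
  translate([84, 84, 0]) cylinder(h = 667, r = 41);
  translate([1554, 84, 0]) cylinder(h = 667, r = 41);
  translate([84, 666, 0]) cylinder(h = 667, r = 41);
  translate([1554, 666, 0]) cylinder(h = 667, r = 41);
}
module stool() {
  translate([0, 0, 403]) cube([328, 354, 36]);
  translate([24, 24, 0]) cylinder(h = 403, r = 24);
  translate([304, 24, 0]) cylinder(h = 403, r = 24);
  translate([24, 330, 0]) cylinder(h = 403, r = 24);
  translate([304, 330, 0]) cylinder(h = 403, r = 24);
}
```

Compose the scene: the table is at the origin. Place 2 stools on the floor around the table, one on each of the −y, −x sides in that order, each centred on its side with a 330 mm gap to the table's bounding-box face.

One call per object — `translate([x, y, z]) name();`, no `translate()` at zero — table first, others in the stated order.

table();
translate([655, -684, 0]) stool();
translate([-658, 198, 0]) stool();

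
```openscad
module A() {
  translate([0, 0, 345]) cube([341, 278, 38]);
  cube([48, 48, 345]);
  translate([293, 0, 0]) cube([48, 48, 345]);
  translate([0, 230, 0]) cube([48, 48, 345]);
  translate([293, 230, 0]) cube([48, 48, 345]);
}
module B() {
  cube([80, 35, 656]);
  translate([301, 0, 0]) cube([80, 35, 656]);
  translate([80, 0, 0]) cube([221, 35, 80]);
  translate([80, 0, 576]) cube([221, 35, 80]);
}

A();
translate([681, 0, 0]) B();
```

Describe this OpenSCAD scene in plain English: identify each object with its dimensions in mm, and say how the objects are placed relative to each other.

A is a simple wooden stool: a rectangular seat 341 mm (x) by 278 mm (y), 38 mm thick, top face at z = 383 mm, on four square legs, each 48×48 mm in cross-section. The legs rest on z = 0, each flush with a corner of the seat.

B is a picture frame with a 221×496 mm rectangular opening (x by z) and a uniform 80 mm border on every side. Frame depth is 35 mm along y. It is built from two vertical stiles running the full outside height and two horizontal rails spanning the gap between the stiles.

The picture frame is on the floor beside the stool on its +x side.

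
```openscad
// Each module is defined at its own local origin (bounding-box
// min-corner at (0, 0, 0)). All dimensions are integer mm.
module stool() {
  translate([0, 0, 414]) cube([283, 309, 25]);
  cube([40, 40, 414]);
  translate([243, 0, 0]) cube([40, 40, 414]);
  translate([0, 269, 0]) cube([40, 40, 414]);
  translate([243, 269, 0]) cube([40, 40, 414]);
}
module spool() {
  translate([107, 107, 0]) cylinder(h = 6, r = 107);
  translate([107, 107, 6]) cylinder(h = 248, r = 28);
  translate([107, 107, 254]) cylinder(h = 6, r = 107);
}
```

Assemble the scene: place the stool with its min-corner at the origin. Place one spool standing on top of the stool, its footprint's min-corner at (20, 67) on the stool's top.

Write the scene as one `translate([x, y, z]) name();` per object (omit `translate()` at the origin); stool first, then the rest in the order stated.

stool();
translate([20, 67, 439]) spool();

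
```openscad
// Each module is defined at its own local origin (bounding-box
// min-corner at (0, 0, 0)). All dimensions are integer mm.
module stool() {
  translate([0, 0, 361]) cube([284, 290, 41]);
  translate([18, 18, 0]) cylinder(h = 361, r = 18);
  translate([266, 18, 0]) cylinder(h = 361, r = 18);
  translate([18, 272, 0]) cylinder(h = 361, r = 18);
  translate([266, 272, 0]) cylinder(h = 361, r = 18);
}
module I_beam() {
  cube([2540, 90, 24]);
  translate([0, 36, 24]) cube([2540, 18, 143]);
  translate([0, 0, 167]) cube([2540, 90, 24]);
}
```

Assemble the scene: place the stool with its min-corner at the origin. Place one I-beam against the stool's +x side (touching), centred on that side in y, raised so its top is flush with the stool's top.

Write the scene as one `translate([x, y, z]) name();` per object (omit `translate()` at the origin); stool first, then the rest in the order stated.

stool();
translate([284, 100, 211]) I_beam();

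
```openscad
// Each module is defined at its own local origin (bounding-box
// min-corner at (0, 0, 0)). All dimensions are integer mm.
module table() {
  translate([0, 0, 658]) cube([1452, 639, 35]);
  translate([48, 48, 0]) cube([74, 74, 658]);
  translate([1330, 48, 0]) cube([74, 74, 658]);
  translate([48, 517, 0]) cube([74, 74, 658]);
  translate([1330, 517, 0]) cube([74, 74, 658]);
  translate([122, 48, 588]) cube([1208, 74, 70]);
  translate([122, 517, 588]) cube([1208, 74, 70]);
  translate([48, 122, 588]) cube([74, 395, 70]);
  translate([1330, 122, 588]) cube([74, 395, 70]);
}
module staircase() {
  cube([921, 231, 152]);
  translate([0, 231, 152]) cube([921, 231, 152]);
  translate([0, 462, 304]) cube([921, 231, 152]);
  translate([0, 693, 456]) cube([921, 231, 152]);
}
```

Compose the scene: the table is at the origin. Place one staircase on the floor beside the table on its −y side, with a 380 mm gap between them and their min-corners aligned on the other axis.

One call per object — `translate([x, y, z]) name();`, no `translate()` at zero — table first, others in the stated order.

table();
translate([0, -1304, 0]) staircase();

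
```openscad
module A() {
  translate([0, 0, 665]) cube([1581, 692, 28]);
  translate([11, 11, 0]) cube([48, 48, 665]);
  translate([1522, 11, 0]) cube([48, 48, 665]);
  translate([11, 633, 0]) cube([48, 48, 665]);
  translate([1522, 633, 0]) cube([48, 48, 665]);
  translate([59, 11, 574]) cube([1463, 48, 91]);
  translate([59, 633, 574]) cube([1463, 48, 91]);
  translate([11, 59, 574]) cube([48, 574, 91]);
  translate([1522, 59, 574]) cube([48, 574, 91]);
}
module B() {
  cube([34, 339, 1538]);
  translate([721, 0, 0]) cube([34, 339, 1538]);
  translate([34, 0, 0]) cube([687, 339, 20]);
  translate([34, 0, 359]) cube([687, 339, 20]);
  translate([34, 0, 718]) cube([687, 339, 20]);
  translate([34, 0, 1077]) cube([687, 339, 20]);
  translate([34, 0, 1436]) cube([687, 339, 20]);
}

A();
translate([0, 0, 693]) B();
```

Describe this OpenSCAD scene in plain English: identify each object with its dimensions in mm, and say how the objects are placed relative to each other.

A is a rectangular dining table. The top is 1581×692×28 mm with its upper surface at z = 693 mm. It stands on four 48×48 mm square legs, each inset 11 mm from the nearest pair of top edges, running from the floor to the underside of the top. Four apron rails, 48 mm thick and 91 mm tall, run between adjacent legs with their top edges flush with the underside of the top and their outer faces flush with the legs' outer faces.

B is an open bookshelf. Two side panels, each 34 mm thick, 339 mm deep and 1538 mm tall, stand 755 mm apart (outside-to-outside). Between them sit 5 shelves, each 20 mm thick and 339 mm deep, spanning the full gap between the sides. The bottom shelf rests on the floor (its underside at z = 0) and the clear gap between one shelf's top and the next shelf's underside is 339 mm.

The bookshelf is on top of the table.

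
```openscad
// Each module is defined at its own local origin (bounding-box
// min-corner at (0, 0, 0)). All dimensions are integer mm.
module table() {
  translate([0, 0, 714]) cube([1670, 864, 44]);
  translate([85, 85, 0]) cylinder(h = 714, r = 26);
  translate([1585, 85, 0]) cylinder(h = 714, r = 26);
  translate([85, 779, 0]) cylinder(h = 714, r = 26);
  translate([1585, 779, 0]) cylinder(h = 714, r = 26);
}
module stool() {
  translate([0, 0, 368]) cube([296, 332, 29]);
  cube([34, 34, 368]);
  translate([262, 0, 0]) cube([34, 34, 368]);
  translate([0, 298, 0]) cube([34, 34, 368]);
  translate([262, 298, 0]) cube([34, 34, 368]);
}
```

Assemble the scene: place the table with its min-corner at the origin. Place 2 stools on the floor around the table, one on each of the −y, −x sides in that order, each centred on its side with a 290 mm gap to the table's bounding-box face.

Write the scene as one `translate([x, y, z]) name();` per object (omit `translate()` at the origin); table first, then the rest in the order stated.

table();
translate([687, -622, 0]) stool();
translate([-586, 266, 0]) stool();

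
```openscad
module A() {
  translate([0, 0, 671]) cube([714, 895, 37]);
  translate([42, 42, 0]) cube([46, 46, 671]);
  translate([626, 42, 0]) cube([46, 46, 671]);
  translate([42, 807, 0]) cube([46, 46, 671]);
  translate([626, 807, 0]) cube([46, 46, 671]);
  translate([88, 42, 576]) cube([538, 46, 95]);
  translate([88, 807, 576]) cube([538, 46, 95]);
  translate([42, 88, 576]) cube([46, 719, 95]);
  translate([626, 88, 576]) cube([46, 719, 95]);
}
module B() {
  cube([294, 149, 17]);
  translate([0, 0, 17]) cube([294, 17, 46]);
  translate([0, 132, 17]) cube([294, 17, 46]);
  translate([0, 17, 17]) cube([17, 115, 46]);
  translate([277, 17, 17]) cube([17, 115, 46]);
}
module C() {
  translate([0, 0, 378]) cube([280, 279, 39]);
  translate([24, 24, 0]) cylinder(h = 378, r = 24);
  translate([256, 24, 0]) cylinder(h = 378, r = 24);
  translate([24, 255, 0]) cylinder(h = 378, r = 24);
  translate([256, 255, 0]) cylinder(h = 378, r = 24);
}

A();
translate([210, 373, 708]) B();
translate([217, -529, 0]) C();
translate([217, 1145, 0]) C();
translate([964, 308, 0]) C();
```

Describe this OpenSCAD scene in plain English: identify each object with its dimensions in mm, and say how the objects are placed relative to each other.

A is a rectangular dining table. The top is 714×895×37 mm with its upper surface at z = 708 mm. It stands on four 46×46 mm square legs, each inset 42 mm from the nearest pair of top edges, running from the floor to the underside of the top. Four apron rails, 46 mm thick and 95 mm tall, run between adjacent legs with their top edges flush with the underside of the top and their outer faces flush with the legs' outer faces.

B is an open-topped rectangular box: outside dimensions 294×149×63 mm, with a uniform wall and base thickness of 17 mm. The base is a full 294×149 slab on the floor; four walls sit on top of the base. The front and back walls (the −y and +y sides) span the full width; the two side walls fit between them.

C is a four-legged stool. The seat is 280×279 mm, 39 mm thick, top at z = 417 mm. It stands on four round legs, each 48 mm in diameter, from z = 0 to the seat underside, each leg's axis is inset half a diameter from the nearest pair of seat edges (so the leg's bounding box is flush with the corner).

The open box is on top of the table, centred. Three stools sit around the table at the −y, +y, +x sides.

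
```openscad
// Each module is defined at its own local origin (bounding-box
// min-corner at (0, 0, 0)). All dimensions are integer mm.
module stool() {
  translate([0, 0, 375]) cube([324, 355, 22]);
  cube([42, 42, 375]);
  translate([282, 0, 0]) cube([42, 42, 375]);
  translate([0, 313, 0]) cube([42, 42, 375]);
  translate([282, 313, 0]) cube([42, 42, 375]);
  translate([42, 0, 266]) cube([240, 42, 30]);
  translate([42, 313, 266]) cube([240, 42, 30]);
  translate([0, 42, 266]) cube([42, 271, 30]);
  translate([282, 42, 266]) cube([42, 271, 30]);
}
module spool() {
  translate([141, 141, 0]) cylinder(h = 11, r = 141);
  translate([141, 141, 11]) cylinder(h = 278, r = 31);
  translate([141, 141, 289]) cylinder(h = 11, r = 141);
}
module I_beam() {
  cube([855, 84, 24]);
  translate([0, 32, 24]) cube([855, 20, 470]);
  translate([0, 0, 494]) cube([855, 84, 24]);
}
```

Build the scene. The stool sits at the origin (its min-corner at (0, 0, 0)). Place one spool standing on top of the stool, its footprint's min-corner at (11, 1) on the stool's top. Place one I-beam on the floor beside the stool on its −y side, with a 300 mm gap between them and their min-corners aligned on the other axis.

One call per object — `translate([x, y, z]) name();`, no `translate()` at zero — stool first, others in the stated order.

stool();
translate([11, 1, 397]) spool();
translate([0, -384, 0]) I_beam();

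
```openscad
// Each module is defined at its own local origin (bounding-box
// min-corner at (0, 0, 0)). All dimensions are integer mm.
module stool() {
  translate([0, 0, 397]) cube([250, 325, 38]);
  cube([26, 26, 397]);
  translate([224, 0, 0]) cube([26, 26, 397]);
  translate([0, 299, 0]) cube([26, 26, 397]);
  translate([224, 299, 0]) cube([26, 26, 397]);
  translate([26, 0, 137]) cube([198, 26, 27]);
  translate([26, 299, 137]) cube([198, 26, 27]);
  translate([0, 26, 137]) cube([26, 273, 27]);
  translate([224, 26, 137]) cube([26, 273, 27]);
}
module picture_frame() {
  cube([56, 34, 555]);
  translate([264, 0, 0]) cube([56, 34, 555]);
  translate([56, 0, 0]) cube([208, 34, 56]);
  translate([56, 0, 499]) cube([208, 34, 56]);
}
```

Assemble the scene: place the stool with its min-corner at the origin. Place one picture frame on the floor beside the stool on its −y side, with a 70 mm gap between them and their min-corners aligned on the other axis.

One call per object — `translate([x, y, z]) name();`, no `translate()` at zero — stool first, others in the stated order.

stool();
translate([0, -104, 0]) picture_frame();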